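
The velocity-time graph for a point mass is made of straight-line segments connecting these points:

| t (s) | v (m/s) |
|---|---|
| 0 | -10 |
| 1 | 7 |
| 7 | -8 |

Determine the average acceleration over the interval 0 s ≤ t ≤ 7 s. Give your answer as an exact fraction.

2/7 m/s²

Average acceleration = Δv/Δt = (-8 − -10)/(7 − 0) = 2/7 m/s².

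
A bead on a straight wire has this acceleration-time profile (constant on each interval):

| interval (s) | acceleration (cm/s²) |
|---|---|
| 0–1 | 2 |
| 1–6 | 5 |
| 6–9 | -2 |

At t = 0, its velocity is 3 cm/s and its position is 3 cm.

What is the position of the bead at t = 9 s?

On each constant-a segment, Δv = aΔt and Δx = v₀Δt + ½aΔt²; chain segment to segment.
0–1 s: v starts 3 cm/s; Δx = 3·1 + ½·2·1² = 4 cm; v ends 5 cm/s.
1–6 s: v starts 5 cm/s; Δx = 5·5 + ½·5·5² = 87.5 cm; v ends 30 cm/s.
6–9 s: v starts 30 cm/s; Δx = 30·3 + ½·-2·3² = 81 cm; v ends 24 cm/s.
x(9) = 3 + Σ Δx = 175.5 cm.

175.5 cm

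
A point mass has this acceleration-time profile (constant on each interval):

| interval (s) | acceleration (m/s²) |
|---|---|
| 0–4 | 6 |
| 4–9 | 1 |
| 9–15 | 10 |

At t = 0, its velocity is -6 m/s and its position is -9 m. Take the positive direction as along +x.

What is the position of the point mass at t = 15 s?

On each constant-a segment, Δv = aΔt and Δx = v₀Δt + ½aΔt²; chain segment to segment.
0–4 s: v starts -6 m/s; Δx = -6·4 + ½·6·4² = 24 m; v ends 18 m/s.
4–9 s: v starts 18 m/s; Δx = 18·5 + ½·1·5² = 102.5 m; v ends 23 m/s.
9–15 s: v starts 23 m/s; Δx = 23·6 + ½·10·6² = 318 m; v ends 83 m/s.
x(15) = -9 + Σ Δx = 435.5 m.

435.5 m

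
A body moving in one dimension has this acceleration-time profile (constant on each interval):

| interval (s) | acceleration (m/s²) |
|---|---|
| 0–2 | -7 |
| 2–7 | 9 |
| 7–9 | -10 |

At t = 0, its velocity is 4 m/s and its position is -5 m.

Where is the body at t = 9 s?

On each constant-a segment, Δv = aΔt and Δx = v₀Δt + ½aΔt²; chain segment to segment.
0–2 s: v starts 4 m/s; Δx = 4·2 + ½·-7·2² = -6 m; v ends -10 m/s.
2–7 s: v starts -10 m/s; Δx = -10·5 + ½·9·5² = 62.5 m; v ends 35 m/s.
7–9 s: v starts 35 m/s; Δx = 35·2 + ½·-10·2² = 50 m; v ends 15 m/s.
x(9) = -5 + Σ Δx = 101.5 m.

101.5 m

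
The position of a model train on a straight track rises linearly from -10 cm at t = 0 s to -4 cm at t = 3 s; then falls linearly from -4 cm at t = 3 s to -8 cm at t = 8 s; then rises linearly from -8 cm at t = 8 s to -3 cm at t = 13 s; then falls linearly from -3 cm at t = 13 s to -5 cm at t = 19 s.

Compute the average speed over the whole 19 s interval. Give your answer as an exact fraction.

17/19 cm/s

Average speed = (total path length)/(elapsed time); on a piecewise-linear x-t graph the path length is Σ|Δx|.
0–3 s: |Δx| = |-4 − -10| = 6 cm
3–8 s: |Δx| = |-8 − -4| = 4 cm
8–13 s: |Δx| = |-3 − -8| = 5 cm
13–19 s: |Δx| = |-5 − -3| = 2 cm
Total path = 17 cm; average speed = 17/19 = 17/19 cm/s.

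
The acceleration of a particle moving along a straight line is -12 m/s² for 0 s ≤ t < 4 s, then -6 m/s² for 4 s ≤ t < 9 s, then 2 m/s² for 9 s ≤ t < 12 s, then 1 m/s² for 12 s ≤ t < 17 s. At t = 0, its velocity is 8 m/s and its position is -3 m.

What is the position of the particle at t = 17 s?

-850.5 m

On each constant-a segment, Δv = aΔt and Δx = v₀Δt + ½aΔt²; chain segment to segment.
0–4 s: v starts 8 m/s; Δx = 8·4 + ½·-12·4² = -64 m; v ends -40 m/s.
4–9 s: v starts -40 m/s; Δx = -40·5 + ½·-6·5² = -275 m; v ends -70 m/s.
9–12 s: v starts -70 m/s; Δx = -70·3 + ½·2·3² = -201 m; v ends -64 m/s.
12–17 s: v starts -64 m/s; Δx = -64·5 + ½·1·5² = -307.5 m; v ends -59 m/s.
x(17) = -3 + Σ Δx = -850.5 m.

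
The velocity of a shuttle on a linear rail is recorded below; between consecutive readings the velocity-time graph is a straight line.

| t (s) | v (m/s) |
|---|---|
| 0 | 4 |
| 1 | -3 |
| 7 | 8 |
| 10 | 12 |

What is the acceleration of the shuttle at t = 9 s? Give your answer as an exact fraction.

Acceleration is the slope of the v-t graph on 7–10 s: (12 − 8)/(10 − 7) = 4/3 m/s².

4/3 m/s²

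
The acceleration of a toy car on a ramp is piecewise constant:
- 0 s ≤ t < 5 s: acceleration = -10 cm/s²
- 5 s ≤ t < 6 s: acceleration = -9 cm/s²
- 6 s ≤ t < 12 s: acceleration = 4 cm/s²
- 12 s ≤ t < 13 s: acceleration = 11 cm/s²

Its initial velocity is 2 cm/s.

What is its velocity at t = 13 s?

-22 cm/s

Δv equals the area under the a-t graph; then v = v₀ + Δv.
0–5 s: -10 × 5 = -50 cm/s
5–6 s: -9 × 1 = -9 cm/s
6–12 s: 4 × 6 = 24 cm/s
12–13 s: 11 × 1 = 11 cm/s
Δv = -24 cm/s, so v(13) = 2 + (-24) = -22 cm/s.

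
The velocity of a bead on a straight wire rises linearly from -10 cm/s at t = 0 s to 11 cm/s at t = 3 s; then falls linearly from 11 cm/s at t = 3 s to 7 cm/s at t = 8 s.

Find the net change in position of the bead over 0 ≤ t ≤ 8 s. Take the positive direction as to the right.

Displacement is the signed area under the v-t curve.
0–3 s: ½(-10 + 11)(3) = 1.5 cm
3–8 s: ½(11 + 7)(5) = 45 cm
Net displacement = 46.5 cm

46.5 cm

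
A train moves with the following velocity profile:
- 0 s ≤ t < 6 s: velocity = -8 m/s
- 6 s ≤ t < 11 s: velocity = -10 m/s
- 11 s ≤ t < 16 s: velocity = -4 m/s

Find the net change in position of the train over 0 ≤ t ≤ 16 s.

Net displacement equals the area under the velocity-time graph (areas below the axis count negative).
0–6 s: -8 × 6 = -48 m
6–11 s: -10 × 5 = -50 m
11–16 s: -4 × 5 = -20 m
Net displacement = -118 m

-118 m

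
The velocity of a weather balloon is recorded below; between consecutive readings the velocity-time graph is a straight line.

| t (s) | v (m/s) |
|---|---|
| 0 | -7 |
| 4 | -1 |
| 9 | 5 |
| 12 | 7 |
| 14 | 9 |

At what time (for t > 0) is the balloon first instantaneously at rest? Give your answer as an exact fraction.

t = 29/6 s

v changes sign on 4–9 s (from -1 to 5); the graph is linear there, so v = 0 at t = 4 + (1)·(9 − 4)/(5 − -1) = 29/6 s.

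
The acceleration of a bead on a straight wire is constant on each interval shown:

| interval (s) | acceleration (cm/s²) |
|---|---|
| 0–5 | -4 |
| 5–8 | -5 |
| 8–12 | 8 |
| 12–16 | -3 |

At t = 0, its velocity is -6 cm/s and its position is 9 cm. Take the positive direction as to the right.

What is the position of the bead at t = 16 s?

-331.5 cm

On each constant-a segment, Δv = aΔt and Δx = v₀Δt + ½aΔt²; chain segment to segment.
0–5 s: v starts -6 cm/s; Δx = -6·5 + ½·-4·5² = -80 cm; v ends -26 cm/s.
5–8 s: v starts -26 cm/s; Δx = -26·3 + ½·-5·3² = -100.5 cm; v ends -41 cm/s.
8–12 s: v starts -41 cm/s; Δx = -41·4 + ½·8·4² = -100 cm; v ends -9 cm/s.
12–16 s: v starts -9 cm/s; Δx = -9·4 + ½·-3·4² = -60 cm; v ends -21 cm/s.
x(16) = 9 + Σ Δx = -331.5 cm.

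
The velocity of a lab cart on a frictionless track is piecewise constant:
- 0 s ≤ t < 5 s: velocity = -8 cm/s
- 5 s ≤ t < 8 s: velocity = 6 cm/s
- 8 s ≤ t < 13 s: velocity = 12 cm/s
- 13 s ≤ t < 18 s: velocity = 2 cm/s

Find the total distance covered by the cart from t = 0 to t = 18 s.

Total distance travelled is ∫|v| dt — sum the magnitudes of each area piece.
0–5 s: |-8| × 5 = 40 cm
5–8 s: |6| × 3 = 18 cm
8–13 s: |12| × 5 = 60 cm
13–18 s: |2| × 5 = 10 cm
Total distance = 128 cm

128 cm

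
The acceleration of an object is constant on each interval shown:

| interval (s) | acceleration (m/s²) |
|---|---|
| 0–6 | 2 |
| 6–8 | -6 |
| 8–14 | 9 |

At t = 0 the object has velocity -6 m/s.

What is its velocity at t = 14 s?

48 m/s

Δv equals the area under the a-t graph; then v = v₀ + Δv.
0–6 s: 2 × 6 = 12 m/s
6–8 s: -6 × 2 = -12 m/s
8–14 s: 9 × 6 = 54 m/s
Δv = 54 m/s, so v(14) = -6 + (54) = 48 m/s.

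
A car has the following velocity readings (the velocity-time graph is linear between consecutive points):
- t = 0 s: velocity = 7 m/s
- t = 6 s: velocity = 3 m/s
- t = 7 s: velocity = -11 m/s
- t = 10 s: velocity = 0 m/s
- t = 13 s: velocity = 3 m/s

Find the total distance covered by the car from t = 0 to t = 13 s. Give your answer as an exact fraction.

779/14 m

Total distance travelled is ∫|v| dt — sum the magnitudes of each area piece.
0–6 s: |½(7 + 3)(6)| = 30 m
6–7 s: v = 0 at t = 87/14 s; triangle areas 9/28 + 121/28 = 65/14 m
7–10 s: |½(-11 + 0)(3)| = 16.5 m
10–13 s: |½(0 + 3)(3)| = 4.5 m
Total distance = 779/14 m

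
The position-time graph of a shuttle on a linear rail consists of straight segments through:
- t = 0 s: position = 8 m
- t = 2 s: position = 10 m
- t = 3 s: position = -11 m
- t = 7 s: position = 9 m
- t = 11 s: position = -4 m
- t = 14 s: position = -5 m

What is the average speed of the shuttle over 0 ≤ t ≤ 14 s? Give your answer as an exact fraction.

57/14 m/s

Average speed = (total path length)/(elapsed time); on a piecewise-linear x-t graph the path length is Σ|Δx|.
0–2 s: |Δx| = |10 − 8| = 2 m
2–3 s: |Δx| = |-11 − 10| = 21 m
3–7 s: |Δx| = |9 − -11| = 20 m
7–11 s: |Δx| = |-4 − 9| = 13 m
11–14 s: |Δx| = |-5 − -4| = 1 m
Total path = 57 m; average speed = 57/14 = 57/14 m/s.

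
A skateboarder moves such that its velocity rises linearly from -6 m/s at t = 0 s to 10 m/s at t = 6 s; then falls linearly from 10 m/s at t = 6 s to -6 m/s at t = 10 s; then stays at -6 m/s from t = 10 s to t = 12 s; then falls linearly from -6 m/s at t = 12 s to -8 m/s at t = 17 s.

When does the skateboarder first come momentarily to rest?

v changes sign on 0–6 s (from -6 to 10); the graph is linear there, so v = 0 at t = 0 + (6)·(6 − 0)/(10 − -6) = 2.25 s.

t = 2.25 s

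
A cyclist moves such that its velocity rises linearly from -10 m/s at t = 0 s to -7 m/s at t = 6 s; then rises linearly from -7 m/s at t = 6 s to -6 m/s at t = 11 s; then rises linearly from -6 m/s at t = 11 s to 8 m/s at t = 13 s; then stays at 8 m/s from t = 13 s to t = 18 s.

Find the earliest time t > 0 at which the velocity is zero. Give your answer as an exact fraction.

t = 83/7 s

v changes sign on 11–13 s (from -6 to 8); the graph is linear there, so v = 0 at t = 11 + (6)·(13 − 11)/(8 − -6) = 83/7 s.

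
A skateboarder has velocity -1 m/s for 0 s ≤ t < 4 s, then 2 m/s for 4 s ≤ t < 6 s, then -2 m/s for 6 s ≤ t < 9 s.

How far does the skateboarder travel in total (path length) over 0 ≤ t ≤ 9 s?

Total distance travelled is ∫|v| dt — sum the magnitudes of each area piece.
0–4 s: |-1| × 4 = 4 m
4–6 s: |2| × 2 = 4 m
6–9 s: |-2| × 3 = 6 m
Total distance = 14 m

14 m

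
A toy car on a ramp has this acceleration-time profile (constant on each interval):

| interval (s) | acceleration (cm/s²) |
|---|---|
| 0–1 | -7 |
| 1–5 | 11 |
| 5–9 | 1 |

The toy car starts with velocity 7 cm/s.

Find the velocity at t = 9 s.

Δv equals the area under the a-t graph; then v = v₀ + Δv.
0–1 s: -7 × 1 = -7 cm/s
1–5 s: 11 × 4 = 44 cm/s
5–9 s: 1 × 4 = 4 cm/s
Δv = 41 cm/s, so v(9) = 7 + (41) = 48 cm/s.

48 cm/s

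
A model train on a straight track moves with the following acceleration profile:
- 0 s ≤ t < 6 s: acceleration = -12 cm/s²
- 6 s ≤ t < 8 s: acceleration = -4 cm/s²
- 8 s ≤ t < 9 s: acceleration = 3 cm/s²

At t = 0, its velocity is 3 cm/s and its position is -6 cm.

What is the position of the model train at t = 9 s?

-425.5 cm

On each constant-a segment, Δv = aΔt and Δx = v₀Δt + ½aΔt²; chain segment to segment.
0–6 s: v starts 3 cm/s; Δx = 3·6 + ½·-12·6² = -198 cm; v ends -69 cm/s.
6–8 s: v starts -69 cm/s; Δx = -69·2 + ½·-4·2² = -146 cm; v ends -77 cm/s.
8–9 s: v starts -77 cm/s; Δx = -77·1 + ½·3·1² = -75.5 cm; v ends -74 cm/s.
x(9) = -6 + Σ Δx = -425.5 cm.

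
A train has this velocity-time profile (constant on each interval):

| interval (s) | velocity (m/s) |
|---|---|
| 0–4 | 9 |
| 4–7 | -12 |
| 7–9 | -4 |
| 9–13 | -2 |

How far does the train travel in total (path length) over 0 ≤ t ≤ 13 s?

88 m

Distance (not displacement) is the total path length: add the absolute areas under v-t.
0–4 s: |9| × 4 = 36 m
4–7 s: |-12| × 3 = 36 m
7–9 s: |-4| × 2 = 8 m
9–13 s: |-2| × 4 = 8 m
Total distance = 88 m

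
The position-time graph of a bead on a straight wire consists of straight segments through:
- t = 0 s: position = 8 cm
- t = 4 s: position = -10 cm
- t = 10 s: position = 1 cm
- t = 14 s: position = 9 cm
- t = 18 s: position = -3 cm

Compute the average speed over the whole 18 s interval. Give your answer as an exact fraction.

Average speed = (total path length)/(elapsed time); on a piecewise-linear x-t graph the path length is Σ|Δx|.
0–4 s: |Δx| = |-10 − 8| = 18 cm
4–10 s: |Δx| = |1 − -10| = 11 cm
10–14 s: |Δx| = |9 − 1| = 8 cm
14–18 s: |Δx| = |-3 − 9| = 12 cm
Total path = 49 cm; average speed = 49/18 = 49/18 cm/s.

49/18 cm/s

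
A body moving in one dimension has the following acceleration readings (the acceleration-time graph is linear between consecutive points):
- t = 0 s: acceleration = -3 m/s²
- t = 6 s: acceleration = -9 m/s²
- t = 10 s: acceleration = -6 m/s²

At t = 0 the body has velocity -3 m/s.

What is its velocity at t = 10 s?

-69 m/s

Δv equals the area under the a-t graph; then v = v₀ + Δv.
0–6 s: ½(-3 + -9)(6) = -36 m/s
6–10 s: ½(-9 + -6)(4) = -30 m/s
Δv = -66 m/s, so v(10) = -3 + (-66) = -69 m/s.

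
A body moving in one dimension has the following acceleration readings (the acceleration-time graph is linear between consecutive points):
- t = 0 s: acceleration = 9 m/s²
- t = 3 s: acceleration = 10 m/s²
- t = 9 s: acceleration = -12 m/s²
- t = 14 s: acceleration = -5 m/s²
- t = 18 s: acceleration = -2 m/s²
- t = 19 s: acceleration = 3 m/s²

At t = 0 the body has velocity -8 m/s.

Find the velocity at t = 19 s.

-41.5 m/s

Δv equals the area under the a-t graph; then v = v₀ + Δv.
0–3 s: ½(9 + 10)(3) = 28.5 m/s
3–9 s: ½(10 + -12)(6) = -6 m/s
9–14 s: ½(-12 + -5)(5) = -42.5 m/s
14–18 s: ½(-5 + -2)(4) = -14 m/s
18–19 s: ½(-2 + 3)(1) = 0.5 m/s
Δv = -33.5 m/s, so v(19) = -8 + (-33.5) = -41.5 m/s.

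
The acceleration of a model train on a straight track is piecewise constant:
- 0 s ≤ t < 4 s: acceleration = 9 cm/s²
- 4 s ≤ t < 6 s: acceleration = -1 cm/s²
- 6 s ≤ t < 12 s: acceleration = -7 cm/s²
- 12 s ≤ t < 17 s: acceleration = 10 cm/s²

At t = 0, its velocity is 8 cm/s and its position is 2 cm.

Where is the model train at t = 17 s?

443 cm

On each constant-a segment, Δv = aΔt and Δx = v₀Δt + ½aΔt²; chain segment to segment.
0–4 s: v starts 8 cm/s; Δx = 8·4 + ½·9·4² = 104 cm; v ends 44 cm/s.
4–6 s: v starts 44 cm/s; Δx = 44·2 + ½·-1·2² = 86 cm; v ends 42 cm/s.
6–12 s: v starts 42 cm/s; Δx = 42·6 + ½·-7·6² = 126 cm; v ends 0 cm/s.
12–17 s: v starts 0 cm/s; Δx = 0·5 + ½·10·5² = 125 cm; v ends 50 cm/s.
x(17) = 2 + Σ Δx = 443 cm.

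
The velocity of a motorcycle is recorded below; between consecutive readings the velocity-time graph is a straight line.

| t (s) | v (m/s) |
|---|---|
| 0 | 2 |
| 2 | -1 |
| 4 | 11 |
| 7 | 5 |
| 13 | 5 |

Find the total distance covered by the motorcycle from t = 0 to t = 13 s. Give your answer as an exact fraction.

395/6 m

Distance (not displacement) is the total path length: add the absolute areas under v-t.
0–2 s: v = 0 at t = 4/3 s; triangle areas 4/3 + 1/3 = 5/3 m
2–4 s: v = 0 at t = 13/6 s; triangle areas 1/12 + 121/12 = 61/6 m
4–7 s: |½(11 + 5)(3)| = 24 m
7–13 s: |5| × 6 = 30 m
Total distance = 395/6 m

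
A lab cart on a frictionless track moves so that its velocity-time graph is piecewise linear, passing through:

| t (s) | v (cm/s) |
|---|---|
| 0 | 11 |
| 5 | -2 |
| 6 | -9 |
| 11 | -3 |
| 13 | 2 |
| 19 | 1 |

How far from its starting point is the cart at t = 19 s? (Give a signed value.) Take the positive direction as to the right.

Net displacement equals the area under the velocity-time graph (areas below the axis count negative).
0–5 s: ½(11 + -2)(5) = 22.5 cm
5–6 s: ½(-2 + -9)(1) = -5.5 cm
6–11 s: ½(-9 + -3)(5) = -30 cm
11–13 s: ½(-3 + 2)(2) = -1 cm
13–19 s: ½(2 + 1)(6) = 9 cm
Net displacement = -5 cm

-5 cm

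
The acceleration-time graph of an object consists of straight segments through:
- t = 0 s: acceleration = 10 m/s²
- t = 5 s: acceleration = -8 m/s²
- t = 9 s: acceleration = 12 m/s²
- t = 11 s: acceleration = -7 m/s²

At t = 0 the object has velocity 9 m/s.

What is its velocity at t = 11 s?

Δv equals the area under the a-t graph; then v = v₀ + Δv.
0–5 s: ½(10 + -8)(5) = 5 m/s
5–9 s: ½(-8 + 12)(4) = 8 m/s
9–11 s: ½(12 + -7)(2) = 5 m/s
Δv = 18 m/s, so v(11) = 9 + (18) = 27 m/s.

27 m/s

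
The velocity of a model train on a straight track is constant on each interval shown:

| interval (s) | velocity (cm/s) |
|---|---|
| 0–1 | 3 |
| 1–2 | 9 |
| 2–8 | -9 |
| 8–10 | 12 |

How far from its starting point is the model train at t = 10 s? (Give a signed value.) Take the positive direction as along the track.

Net displacement equals the area under the velocity-time graph (areas below the axis count negative).
0–1 s: 3 × 1 = 3 cm
1–2 s: 9 × 1 = 9 cm
2–8 s: -9 × 6 = -54 cm
8–10 s: 12 × 2 = 24 cm
Net displacement = -18 cm

-18 cm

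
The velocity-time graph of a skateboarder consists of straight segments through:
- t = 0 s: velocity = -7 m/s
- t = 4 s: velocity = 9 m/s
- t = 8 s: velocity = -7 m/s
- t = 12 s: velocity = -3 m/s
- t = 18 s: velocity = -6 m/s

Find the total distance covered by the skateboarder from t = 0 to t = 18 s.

79.5 m

Total distance travelled is ∫|v| dt — sum the magnitudes of each area piece.
0–4 s: v = 0 at t = 1.75 s; triangle areas 6.125 + 10.125 = 16.25 m
4–8 s: v = 0 at t = 6.25 s; triangle areas 10.125 + 6.125 = 16.25 m
8–12 s: |½(-7 + -3)(4)| = 20 m
12–18 s: |½(-3 + -6)(6)| = 27 m
Total distance = 79.5 m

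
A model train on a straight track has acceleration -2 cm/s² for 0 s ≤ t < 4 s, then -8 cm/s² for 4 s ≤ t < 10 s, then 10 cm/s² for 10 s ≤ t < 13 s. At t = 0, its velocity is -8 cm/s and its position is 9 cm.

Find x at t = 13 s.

-426 cm

On each constant-a segment, Δv = aΔt and Δx = v₀Δt + ½aΔt²; chain segment to segment.
0–4 s: v starts -8 cm/s; Δx = -8·4 + ½·-2·4² = -48 cm; v ends -16 cm/s.
4–10 s: v starts -16 cm/s; Δx = -16·6 + ½·-8·6² = -240 cm; v ends -64 cm/s.
10–13 s: v starts -64 cm/s; Δx = -64·3 + ½·10·3² = -147 cm; v ends -34 cm/s.
x(13) = 9 + Σ Δx = -426 cm.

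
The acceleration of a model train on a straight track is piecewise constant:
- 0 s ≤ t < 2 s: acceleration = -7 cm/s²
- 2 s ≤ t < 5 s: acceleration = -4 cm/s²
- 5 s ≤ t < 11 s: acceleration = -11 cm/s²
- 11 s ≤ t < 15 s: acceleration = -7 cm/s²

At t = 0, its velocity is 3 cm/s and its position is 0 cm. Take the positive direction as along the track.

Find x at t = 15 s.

On each constant-a segment, Δv = aΔt and Δx = v₀Δt + ½aΔt²; chain segment to segment.
0–2 s: v starts 3 cm/s; Δx = 3·2 + ½·-7·2² = -8 cm; v ends -11 cm/s.
2–5 s: v starts -11 cm/s; Δx = -11·3 + ½·-4·3² = -51 cm; v ends -23 cm/s.
5–11 s: v starts -23 cm/s; Δx = -23·6 + ½·-11·6² = -336 cm; v ends -89 cm/s.
11–15 s: v starts -89 cm/s; Δx = -89·4 + ½·-7·4² = -412 cm; v ends -117 cm/s.
x(15) = 0 + Σ Δx = -807 cm.

-807 cm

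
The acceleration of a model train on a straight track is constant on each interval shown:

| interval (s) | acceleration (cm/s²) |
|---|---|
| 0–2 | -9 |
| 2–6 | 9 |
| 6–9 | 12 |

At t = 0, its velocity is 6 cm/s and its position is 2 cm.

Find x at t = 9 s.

146 cm

On each constant-a segment, Δv = aΔt and Δx = v₀Δt + ½aΔt²; chain segment to segment.
0–2 s: v starts 6 cm/s; Δx = 6·2 + ½·-9·2² = -6 cm; v ends -12 cm/s.
2–6 s: v starts -12 cm/s; Δx = -12·4 + ½·9·4² = 24 cm; v ends 24 cm/s.
6–9 s: v starts 24 cm/s; Δx = 24·3 + ½·12·3² = 126 cm; v ends 60 cm/s.
x(9) = 2 + Σ Δx = 146 cm.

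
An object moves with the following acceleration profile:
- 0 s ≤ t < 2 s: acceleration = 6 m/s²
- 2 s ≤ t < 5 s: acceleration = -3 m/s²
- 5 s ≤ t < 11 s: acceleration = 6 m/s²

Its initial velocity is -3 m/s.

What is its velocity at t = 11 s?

Δv equals the area under the a-t graph; then v = v₀ + Δv.
0–2 s: 6 × 2 = 12 m/s
2–5 s: -3 × 3 = -9 m/s
5–11 s: 6 × 6 = 36 m/s
Δv = 39 m/s, so v(11) = -3 + (39) = 36 m/s.

36 m/s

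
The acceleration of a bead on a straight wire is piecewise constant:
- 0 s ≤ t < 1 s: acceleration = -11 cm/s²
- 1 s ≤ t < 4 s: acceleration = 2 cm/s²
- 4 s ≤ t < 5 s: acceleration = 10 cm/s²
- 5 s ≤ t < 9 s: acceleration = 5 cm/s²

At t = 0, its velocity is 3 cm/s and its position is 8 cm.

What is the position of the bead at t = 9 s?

On each constant-a segment, Δv = aΔt and Δx = v₀Δt + ½aΔt²; chain segment to segment.
0–1 s: v starts 3 cm/s; Δx = 3·1 + ½·-11·1² = -2.5 cm; v ends -8 cm/s.
1–4 s: v starts -8 cm/s; Δx = -8·3 + ½·2·3² = -15 cm; v ends -2 cm/s.
4–5 s: v starts -2 cm/s; Δx = -2·1 + ½·10·1² = 3 cm; v ends 8 cm/s.
5–9 s: v starts 8 cm/s; Δx = 8·4 + ½·5·4² = 72 cm; v ends 28 cm/s.
x(9) = 8 + Σ Δx = 65.5 cm.

65.5 cm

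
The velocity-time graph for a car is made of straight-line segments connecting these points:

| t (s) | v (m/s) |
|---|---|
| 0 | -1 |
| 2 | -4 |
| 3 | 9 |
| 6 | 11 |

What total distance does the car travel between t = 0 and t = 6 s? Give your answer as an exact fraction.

Total distance travelled is ∫|v| dt — sum the magnitudes of each area piece.
0–2 s: |½(-1 + -4)(2)| = 5 m
2–3 s: v = 0 at t = 30/13 s; triangle areas 8/13 + 81/26 = 97/26 m
3–6 s: |½(9 + 11)(3)| = 30 m
Total distance = 1007/26 m

1007/26 m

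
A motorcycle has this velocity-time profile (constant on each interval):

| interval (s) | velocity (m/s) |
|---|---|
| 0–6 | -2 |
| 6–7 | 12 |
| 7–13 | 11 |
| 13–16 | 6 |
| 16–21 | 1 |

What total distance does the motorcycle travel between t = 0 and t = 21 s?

Distance (not displacement) is the total path length: add the absolute areas under v-t.
0–6 s: |-2| × 6 = 12 m
6–7 s: |12| × 1 = 12 m
7–13 s: |11| × 6 = 66 m
13–16 s: |6| × 3 = 18 m
16–21 s: |1| × 5 = 5 m
Total distance = 113 m

113 m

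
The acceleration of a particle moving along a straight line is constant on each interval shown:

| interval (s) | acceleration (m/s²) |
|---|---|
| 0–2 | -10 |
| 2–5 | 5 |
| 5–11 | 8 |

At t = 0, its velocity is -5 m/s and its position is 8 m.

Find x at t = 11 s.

9.5 m

On each constant-a segment, Δv = aΔt and Δx = v₀Δt + ½aΔt²; chain segment to segment.
0–2 s: v starts -5 m/s; Δx = -5·2 + ½·-10·2² = -30 m; v ends -25 m/s.
2–5 s: v starts -25 m/s; Δx = -25·3 + ½·5·3² = -52.5 m; v ends -10 m/s.
5–11 s: v starts -10 m/s; Δx = -10·6 + ½·8·6² = 84 m; v ends 38 m/s.
x(11) = 8 + Σ Δx = 9.5 m.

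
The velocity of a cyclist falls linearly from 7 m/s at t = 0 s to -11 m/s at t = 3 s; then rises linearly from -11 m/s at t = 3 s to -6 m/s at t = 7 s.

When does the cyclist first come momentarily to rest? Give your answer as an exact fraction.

t = 7/6 s

v changes sign on 0–3 s (from 7 to -11); the graph is linear there, so v = 0 at t = 0 + (-7)·(3 − 0)/(-11 − 7) = 7/6 s.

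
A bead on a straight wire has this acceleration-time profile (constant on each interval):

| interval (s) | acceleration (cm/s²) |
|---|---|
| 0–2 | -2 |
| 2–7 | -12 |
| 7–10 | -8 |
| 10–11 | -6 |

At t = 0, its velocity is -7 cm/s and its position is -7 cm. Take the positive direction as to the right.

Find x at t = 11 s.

-577 cm

On each constant-a segment, Δv = aΔt and Δx = v₀Δt + ½aΔt²; chain segment to segment.
0–2 s: v starts -7 cm/s; Δx = -7·2 + ½·-2·2² = -18 cm; v ends -11 cm/s.
2–7 s: v starts -11 cm/s; Δx = -11·5 + ½·-12·5² = -205 cm; v ends -71 cm/s.
7–10 s: v starts -71 cm/s; Δx = -71·3 + ½·-8·3² = -249 cm; v ends -95 cm/s.
10–11 s: v starts -95 cm/s; Δx = -95·1 + ½·-6·1² = -98 cm; v ends -101 cm/s.
x(11) = -7 + Σ Δx = -577 cm.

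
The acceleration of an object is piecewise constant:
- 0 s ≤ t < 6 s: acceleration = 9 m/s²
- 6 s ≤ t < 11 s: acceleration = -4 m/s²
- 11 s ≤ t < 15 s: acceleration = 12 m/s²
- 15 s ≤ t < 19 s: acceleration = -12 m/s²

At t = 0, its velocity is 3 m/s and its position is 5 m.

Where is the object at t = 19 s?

908 m

On each constant-a segment, Δv = aΔt and Δx = v₀Δt + ½aΔt²; chain segment to segment.
0–6 s: v starts 3 m/s; Δx = 3·6 + ½·9·6² = 180 m; v ends 57 m/s.
6–11 s: v starts 57 m/s; Δx = 57·5 + ½·-4·5² = 235 m; v ends 37 m/s.
11–15 s: v starts 37 m/s; Δx = 37·4 + ½·12·4² = 244 m; v ends 85 m/s.
15–19 s: v starts 85 m/s; Δx = 85·4 + ½·-12·4² = 244 m; v ends 37 m/s.
x(19) = 5 + Σ Δx = 908 m.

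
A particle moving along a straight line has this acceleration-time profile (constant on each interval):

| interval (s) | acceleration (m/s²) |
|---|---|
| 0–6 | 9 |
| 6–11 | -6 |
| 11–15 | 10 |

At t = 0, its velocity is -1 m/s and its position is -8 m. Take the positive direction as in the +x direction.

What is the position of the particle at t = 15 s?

510 m

On each constant-a segment, Δv = aΔt and Δx = v₀Δt + ½aΔt²; chain segment to segment.
0–6 s: v starts -1 m/s; Δx = -1·6 + ½·9·6² = 156 m; v ends 53 m/s.
6–11 s: v starts 53 m/s; Δx = 53·5 + ½·-6·5² = 190 m; v ends 23 m/s.
11–15 s: v starts 23 m/s; Δx = 23·4 + ½·10·4² = 172 m; v ends 63 m/s.
x(15) = -8 + Σ Δx = 510 m.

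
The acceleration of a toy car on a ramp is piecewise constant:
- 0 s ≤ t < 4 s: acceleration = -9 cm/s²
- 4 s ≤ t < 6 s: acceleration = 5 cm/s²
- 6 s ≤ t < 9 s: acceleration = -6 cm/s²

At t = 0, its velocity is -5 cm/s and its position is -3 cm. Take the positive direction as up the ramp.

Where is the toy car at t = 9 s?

-287 cm

On each constant-a segment, Δv = aΔt and Δx = v₀Δt + ½aΔt²; chain segment to segment.
0–4 s: v starts -5 cm/s; Δx = -5·4 + ½·-9·4² = -92 cm; v ends -41 cm/s.
4–6 s: v starts -41 cm/s; Δx = -41·2 + ½·5·2² = -72 cm; v ends -31 cm/s.
6–9 s: v starts -31 cm/s; Δx = -31·3 + ½·-6·3² = -120 cm; v ends -49 cm/s.
x(9) = -3 + Σ Δx = -287 cm.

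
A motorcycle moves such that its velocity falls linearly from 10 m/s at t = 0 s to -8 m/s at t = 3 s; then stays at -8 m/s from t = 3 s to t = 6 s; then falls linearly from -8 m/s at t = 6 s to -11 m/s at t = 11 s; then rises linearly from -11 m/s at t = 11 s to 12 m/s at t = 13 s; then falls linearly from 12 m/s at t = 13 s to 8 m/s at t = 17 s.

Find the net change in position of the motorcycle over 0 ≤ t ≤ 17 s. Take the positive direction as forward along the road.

Displacement is the signed area under the v-t curve.
0–3 s: ½(10 + -8)(3) = 3 m
3–6 s: -8 × 3 = -24 m
6–11 s: ½(-8 + -11)(5) = -47.5 m
11–13 s: ½(-11 + 12)(2) = 1 m
13–17 s: ½(12 + 8)(4) = 40 m
Net displacement = -27.5 m

-27.5 m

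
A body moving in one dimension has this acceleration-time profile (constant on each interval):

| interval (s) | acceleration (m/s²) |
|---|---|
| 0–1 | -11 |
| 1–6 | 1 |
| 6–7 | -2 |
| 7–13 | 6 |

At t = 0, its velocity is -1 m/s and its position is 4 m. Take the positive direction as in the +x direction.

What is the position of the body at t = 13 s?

-4 m

On each constant-a segment, Δv = aΔt and Δx = v₀Δt + ½aΔt²; chain segment to segment.
0–1 s: v starts -1 m/s; Δx = -1·1 + ½·-11·1² = -6.5 m; v ends -12 m/s.
1–6 s: v starts -12 m/s; Δx = -12·5 + ½·1·5² = -47.5 m; v ends -7 m/s.
6–7 s: v starts -7 m/s; Δx = -7·1 + ½·-2·1² = -8 m; v ends -9 m/s.
7–13 s: v starts -9 m/s; Δx = -9·6 + ½·6·6² = 54 m; v ends 27 m/s.
x(13) = 4 + Σ Δx = -4 m.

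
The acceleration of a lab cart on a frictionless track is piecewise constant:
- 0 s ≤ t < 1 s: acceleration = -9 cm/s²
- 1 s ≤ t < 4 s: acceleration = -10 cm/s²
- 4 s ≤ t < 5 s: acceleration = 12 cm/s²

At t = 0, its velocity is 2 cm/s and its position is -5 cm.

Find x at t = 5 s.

-104.5 cm

On each constant-a segment, Δv = aΔt and Δx = v₀Δt + ½aΔt²; chain segment to segment.
0–1 s: v starts 2 cm/s; Δx = 2·1 + ½·-9·1² = -2.5 cm; v ends -7 cm/s.
1–4 s: v starts -7 cm/s; Δx = -7·3 + ½·-10·3² = -66 cm; v ends -37 cm/s.
4–5 s: v starts -37 cm/s; Δx = -37·1 + ½·12·1² = -31 cm; v ends -25 cm/s.
x(5) = -5 + Σ Δx = -104.5 cm.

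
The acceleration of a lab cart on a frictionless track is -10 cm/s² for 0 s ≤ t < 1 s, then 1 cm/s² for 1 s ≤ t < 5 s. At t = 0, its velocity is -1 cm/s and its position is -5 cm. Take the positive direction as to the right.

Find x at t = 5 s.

On each constant-a segment, Δv = aΔt and Δx = v₀Δt + ½aΔt²; chain segment to segment.
0–1 s: v starts -1 cm/s; Δx = -1·1 + ½·-10·1² = -6 cm; v ends -11 cm/s.
1–5 s: v starts -11 cm/s; Δx = -11·4 + ½·1·4² = -36 cm; v ends -7 cm/s.
x(5) = -5 + Σ Δx = -47 cm.

-47 cm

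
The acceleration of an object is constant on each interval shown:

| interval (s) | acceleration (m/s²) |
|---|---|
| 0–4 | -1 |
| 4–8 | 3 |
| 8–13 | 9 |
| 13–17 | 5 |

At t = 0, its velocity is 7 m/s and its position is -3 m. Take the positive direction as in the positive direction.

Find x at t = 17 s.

520.5 m

On each constant-a segment, Δv = aΔt and Δx = v₀Δt + ½aΔt²; chain segment to segment.
0–4 s: v starts 7 m/s; Δx = 7·4 + ½·-1·4² = 20 m; v ends 3 m/s.
4–8 s: v starts 3 m/s; Δx = 3·4 + ½·3·4² = 36 m; v ends 15 m/s.
8–13 s: v starts 15 m/s; Δx = 15·5 + ½·9·5² = 187.5 m; v ends 60 m/s.
13–17 s: v starts 60 m/s; Δx = 60·4 + ½·5·4² = 280 m; v ends 80 m/s.
x(17) = -3 + Σ Δx = 520.5 m.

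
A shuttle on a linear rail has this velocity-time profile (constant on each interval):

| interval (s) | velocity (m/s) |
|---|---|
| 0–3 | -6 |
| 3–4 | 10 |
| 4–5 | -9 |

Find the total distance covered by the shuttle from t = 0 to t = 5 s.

Distance (not displacement) is the total path length: add the absolute areas under v-t.
0–3 s: |-6| × 3 = 18 m
3–4 s: |10| × 1 = 10 m
4–5 s: |-9| × 1 = 9 m
Total distance = 37 m

37 m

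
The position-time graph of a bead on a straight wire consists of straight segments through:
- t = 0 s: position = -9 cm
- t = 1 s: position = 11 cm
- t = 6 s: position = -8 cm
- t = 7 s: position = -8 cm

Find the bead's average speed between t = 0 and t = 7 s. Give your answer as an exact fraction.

39/7 cm/s

Average speed = (total path length)/(elapsed time); on a piecewise-linear x-t graph the path length is Σ|Δx|.
0–1 s: |Δx| = |11 − -9| = 20 cm
1–6 s: |Δx| = |-8 − 11| = 19 cm
6–7 s: |Δx| = |-8 − -8| = 0 cm
Total path = 39 cm; average speed = 39/7 = 39/7 cm/s.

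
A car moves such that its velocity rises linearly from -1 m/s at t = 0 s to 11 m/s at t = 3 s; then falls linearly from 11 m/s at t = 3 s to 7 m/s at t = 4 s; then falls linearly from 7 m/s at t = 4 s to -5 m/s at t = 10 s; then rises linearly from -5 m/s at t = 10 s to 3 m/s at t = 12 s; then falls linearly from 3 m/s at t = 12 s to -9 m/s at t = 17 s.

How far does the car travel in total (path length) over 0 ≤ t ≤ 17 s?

Distance (not displacement) is the total path length: add the absolute areas under v-t.
0–3 s: v = 0 at t = 0.25 s; triangle areas 0.125 + 15.125 = 15.25 m
3–4 s: |½(11 + 7)(1)| = 9 m
4–10 s: v = 0 at t = 7.5 s; triangle areas 12.25 + 6.25 = 18.5 m
10–12 s: v = 0 at t = 11.25 s; triangle areas 3.125 + 1.125 = 4.25 m
12–17 s: v = 0 at t = 13.25 s; triangle areas 1.875 + 16.875 = 18.75 m
Total distance = 65.75 m

65.75 m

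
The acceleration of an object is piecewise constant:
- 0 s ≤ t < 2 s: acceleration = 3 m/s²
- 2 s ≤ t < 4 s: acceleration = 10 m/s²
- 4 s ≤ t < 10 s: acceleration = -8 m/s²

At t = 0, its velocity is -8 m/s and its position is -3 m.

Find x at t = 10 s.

-33 m

On each constant-a segment, Δv = aΔt and Δx = v₀Δt + ½aΔt²; chain segment to segment.
0–2 s: v starts -8 m/s; Δx = -8·2 + ½·3·2² = -10 m; v ends -2 m/s.
2–4 s: v starts -2 m/s; Δx = -2·2 + ½·10·2² = 16 m; v ends 18 m/s.
4–10 s: v starts 18 m/s; Δx = 18·6 + ½·-8·6² = -36 m; v ends -30 m/s.
x(10) = -3 + Σ Δx = -33 m.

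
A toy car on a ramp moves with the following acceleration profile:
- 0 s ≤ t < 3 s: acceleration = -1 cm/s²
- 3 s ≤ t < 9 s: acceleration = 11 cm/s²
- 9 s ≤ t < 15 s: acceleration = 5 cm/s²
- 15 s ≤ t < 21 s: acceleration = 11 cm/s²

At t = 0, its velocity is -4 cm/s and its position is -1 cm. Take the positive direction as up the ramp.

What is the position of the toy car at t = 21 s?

1314.5 cm

On each constant-a segment, Δv = aΔt and Δx = v₀Δt + ½aΔt²; chain segment to segment.
0–3 s: v starts -4 cm/s; Δx = -4·3 + ½·-1·3² = -16.5 cm; v ends -7 cm/s.
3–9 s: v starts -7 cm/s; Δx = -7·6 + ½·11·6² = 156 cm; v ends 59 cm/s.
9–15 s: v starts 59 cm/s; Δx = 59·6 + ½·5·6² = 444 cm; v ends 89 cm/s.
15–21 s: v starts 89 cm/s; Δx = 89·6 + ½·11·6² = 732 cm; v ends 155 cm/s.
x(21) = -1 + Σ Δx = 1314.5 cm.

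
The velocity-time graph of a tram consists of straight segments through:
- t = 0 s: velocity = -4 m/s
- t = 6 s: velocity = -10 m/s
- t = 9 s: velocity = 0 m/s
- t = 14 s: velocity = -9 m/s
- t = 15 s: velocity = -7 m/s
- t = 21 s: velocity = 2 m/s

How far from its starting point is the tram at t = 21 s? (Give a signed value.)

-102.5 m

Net displacement equals the area under the velocity-time graph (areas below the axis count negative).
0–6 s: ½(-4 + -10)(6) = -42 m
6–9 s: ½(-10 + 0)(3) = -15 m
9–14 s: ½(0 + -9)(5) = -22.5 m
14–15 s: ½(-9 + -7)(1) = -8 m
15–21 s: ½(-7 + 2)(6) = -15 m
Net displacement = -102.5 m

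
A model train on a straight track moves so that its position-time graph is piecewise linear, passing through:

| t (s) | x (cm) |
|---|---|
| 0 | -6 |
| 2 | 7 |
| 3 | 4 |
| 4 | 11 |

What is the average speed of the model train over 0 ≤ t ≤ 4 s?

Average speed = (total path length)/(elapsed time); on a piecewise-linear x-t graph the path length is Σ|Δx|.
0–2 s: |Δx| = |7 − -6| = 13 cm
2–3 s: |Δx| = |4 − 7| = 3 cm
3–4 s: |Δx| = |11 − 4| = 7 cm
Total path = 23 cm; average speed = 23/4 = 5.75 cm/s.

5.75 cm/s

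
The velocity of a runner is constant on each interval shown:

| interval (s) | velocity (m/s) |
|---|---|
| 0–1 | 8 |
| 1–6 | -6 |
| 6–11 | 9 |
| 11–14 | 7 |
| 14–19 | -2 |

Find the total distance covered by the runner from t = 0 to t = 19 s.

Total distance travelled is ∫|v| dt — sum the magnitudes of each area piece.
0–1 s: |8| × 1 = 8 m
1–6 s: |-6| × 5 = 30 m
6–11 s: |9| × 5 = 45 m
11–14 s: |7| × 3 = 21 m
14–19 s: |-2| × 5 = 10 m
Total distance = 114 m

114 m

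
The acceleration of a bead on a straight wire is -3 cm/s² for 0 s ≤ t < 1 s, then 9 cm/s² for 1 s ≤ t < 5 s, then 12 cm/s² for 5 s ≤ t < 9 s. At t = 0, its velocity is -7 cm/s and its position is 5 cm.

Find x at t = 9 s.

On each constant-a segment, Δv = aΔt and Δx = v₀Δt + ½aΔt²; chain segment to segment.
0–1 s: v starts -7 cm/s; Δx = -7·1 + ½·-3·1² = -8.5 cm; v ends -10 cm/s.
1–5 s: v starts -10 cm/s; Δx = -10·4 + ½·9·4² = 32 cm; v ends 26 cm/s.
5–9 s: v starts 26 cm/s; Δx = 26·4 + ½·12·4² = 200 cm; v ends 74 cm/s.
x(9) = 5 + Σ Δx = 228.5 cm.

228.5 cm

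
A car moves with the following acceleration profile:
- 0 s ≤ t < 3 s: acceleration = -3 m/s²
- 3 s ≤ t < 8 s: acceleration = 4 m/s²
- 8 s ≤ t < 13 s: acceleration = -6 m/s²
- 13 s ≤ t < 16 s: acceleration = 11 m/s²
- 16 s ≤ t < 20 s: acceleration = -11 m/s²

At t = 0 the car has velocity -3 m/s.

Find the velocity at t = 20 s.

-33 m/s

Δv equals the area under the a-t graph; then v = v₀ + Δv.
0–3 s: -3 × 3 = -9 m/s
3–8 s: 4 × 5 = 20 m/s
8–13 s: -6 × 5 = -30 m/s
13–16 s: 11 × 3 = 33 m/s
16–20 s: -11 × 4 = -44 m/s
Δv = -30 m/s, so v(20) = -3 + (-30) = -33 m/s.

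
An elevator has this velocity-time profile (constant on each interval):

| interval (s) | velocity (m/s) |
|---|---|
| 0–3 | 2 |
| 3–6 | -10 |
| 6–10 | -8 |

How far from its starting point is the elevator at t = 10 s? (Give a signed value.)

-56 m

Net displacement equals the area under the velocity-time graph (areas below the axis count negative).
0–3 s: 2 × 3 = 6 m
3–6 s: -10 × 3 = -30 m
6–10 s: -8 × 4 = -32 m
Net displacement = -56 m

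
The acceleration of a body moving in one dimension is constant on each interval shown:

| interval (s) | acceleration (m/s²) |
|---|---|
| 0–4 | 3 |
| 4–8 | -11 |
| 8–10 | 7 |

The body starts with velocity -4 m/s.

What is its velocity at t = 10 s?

-22 m/s

Δv equals the area under the a-t graph; then v = v₀ + Δv.
0–4 s: 3 × 4 = 12 m/s
4–8 s: -11 × 4 = -44 m/s
8–10 s: 7 × 2 = 14 m/s
Δv = -18 m/s, so v(10) = -4 + (-18) = -22 m/s.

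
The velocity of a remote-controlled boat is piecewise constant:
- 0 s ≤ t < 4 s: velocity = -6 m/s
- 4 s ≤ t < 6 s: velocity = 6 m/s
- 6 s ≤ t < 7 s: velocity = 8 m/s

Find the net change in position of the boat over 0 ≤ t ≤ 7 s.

-4 m

Displacement is the signed area under the v-t curve.
0–4 s: -6 × 4 = -24 m
4–6 s: 6 × 2 = 12 m
6–7 s: 8 × 1 = 8 m
Net displacement = -4 m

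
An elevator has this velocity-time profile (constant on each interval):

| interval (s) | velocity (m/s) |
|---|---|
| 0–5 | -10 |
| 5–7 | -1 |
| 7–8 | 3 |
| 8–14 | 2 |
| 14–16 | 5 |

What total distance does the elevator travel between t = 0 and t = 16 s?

Total distance travelled is ∫|v| dt — sum the magnitudes of each area piece.
0–5 s: |-10| × 5 = 50 m
5–7 s: |-1| × 2 = 2 m
7–8 s: |3| × 1 = 3 m
8–14 s: |2| × 6 = 12 m
14–16 s: |5| × 2 = 10 m
Total distance = 77 m

77 m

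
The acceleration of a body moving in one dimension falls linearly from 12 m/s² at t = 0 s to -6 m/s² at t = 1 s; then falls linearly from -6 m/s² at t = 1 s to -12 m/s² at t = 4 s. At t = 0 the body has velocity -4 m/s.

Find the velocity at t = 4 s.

Δv equals the area under the a-t graph; then v = v₀ + Δv.
0–1 s: ½(12 + -6)(1) = 3 m/s
1–4 s: ½(-6 + -12)(3) = -27 m/s
Δv = -24 m/s, so v(4) = -4 + (-24) = -28 m/s.

-28 m/s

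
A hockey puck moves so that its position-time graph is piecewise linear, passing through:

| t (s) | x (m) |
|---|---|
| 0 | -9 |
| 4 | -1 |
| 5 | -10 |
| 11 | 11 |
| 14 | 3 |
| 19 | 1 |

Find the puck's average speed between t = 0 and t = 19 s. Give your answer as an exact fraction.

Average speed = (total path length)/(elapsed time); on a piecewise-linear x-t graph the path length is Σ|Δx|.
0–4 s: |Δx| = |-1 − -9| = 8 m
4–5 s: |Δx| = |-10 − -1| = 9 m
5–11 s: |Δx| = |11 − -10| = 21 m
11–14 s: |Δx| = |3 − 11| = 8 m
14–19 s: |Δx| = |1 − 3| = 2 m
Total path = 48 m; average speed = 48/19 = 48/19 m/s.

48/19 m/s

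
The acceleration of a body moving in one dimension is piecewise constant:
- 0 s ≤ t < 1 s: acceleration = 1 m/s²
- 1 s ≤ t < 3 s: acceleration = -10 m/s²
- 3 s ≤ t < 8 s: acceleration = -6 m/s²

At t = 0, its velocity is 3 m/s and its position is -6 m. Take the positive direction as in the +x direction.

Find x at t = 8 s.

-169.5 m

On each constant-a segment, Δv = aΔt and Δx = v₀Δt + ½aΔt²; chain segment to segment.
0–1 s: v starts 3 m/s; Δx = 3·1 + ½·1·1² = 3.5 m; v ends 4 m/s.
1–3 s: v starts 4 m/s; Δx = 4·2 + ½·-10·2² = -12 m; v ends -16 m/s.
3–8 s: v starts -16 m/s; Δx = -16·5 + ½·-6·5² = -155 m; v ends -46 m/s.
x(8) = -6 + Σ Δx = -169.5 m.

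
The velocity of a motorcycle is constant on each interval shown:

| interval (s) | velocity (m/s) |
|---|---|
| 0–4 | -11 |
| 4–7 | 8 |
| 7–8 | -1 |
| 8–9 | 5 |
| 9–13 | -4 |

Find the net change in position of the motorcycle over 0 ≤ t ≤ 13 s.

-32 m

Net displacement equals the area under the velocity-time graph (areas below the axis count negative).
0–4 s: -11 × 4 = -44 m
4–7 s: 8 × 3 = 24 m
7–8 s: -1 × 1 = -1 m
8–9 s: 5 × 1 = 5 m
9–13 s: -4 × 4 = -16 m
Net displacement = -32 m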